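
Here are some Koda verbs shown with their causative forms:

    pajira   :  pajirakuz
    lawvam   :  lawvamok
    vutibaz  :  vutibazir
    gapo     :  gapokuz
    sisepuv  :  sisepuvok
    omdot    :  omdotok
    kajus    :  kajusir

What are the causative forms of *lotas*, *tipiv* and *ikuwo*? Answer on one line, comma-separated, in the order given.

The pattern is sibilance of the final sound: -ir when the stem ends in a sibilant (*vutibaz*, *kajus*); -ok when the stem ends in a non-sibilant consonant (*lawvam*, *sisepuv*, *omdot*); -kuz when the stem ends in a vowel (*pajira*, *gapo*).
The final sound of *lotas* is /s/, which is a sibilant, so the suffix is -ir, giving *lotasir*.
*tipiv*: final sound = /v/, a non-sibilant consonant → -ok → *tipivok*.
*ikuwo*: final sound = /o/, a vowel → -kuz → *ikuwokuz*.

lotasir, tipivok, ikuwokuz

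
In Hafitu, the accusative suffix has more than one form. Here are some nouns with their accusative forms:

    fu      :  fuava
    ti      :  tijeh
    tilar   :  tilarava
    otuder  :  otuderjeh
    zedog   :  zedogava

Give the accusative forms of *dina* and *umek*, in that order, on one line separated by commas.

dinaava, umekjeh

The suffix is conditioned by the last vowel: -jeh when the last vowel of the stem is a front vowel (*ti*, *otuder*); -ava when the last vowel of the stem is a back vowel (*fu*, *tilar*, *zedog*).
*dina*: last vowel = /a/, a back vowel → -ava → *dinaava*.
The last vowel of *umek* is /e/, which is a front vowel, so the suffix is -jeh, giving *umekjeh*.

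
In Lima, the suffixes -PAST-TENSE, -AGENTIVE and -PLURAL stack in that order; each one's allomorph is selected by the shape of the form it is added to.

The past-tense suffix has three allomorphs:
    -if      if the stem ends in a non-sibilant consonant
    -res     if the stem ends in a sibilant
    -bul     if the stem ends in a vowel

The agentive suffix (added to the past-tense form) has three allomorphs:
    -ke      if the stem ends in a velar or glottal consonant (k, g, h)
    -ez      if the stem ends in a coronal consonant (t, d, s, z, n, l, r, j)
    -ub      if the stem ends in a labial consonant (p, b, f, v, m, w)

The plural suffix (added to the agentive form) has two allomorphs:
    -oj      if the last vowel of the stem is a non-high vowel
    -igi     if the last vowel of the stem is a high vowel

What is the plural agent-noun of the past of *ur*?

Since the final sound of *ur* is /r/ (a non-sibilant consonant), it takes -if, giving *urif*.
The final consonant of the past-tense form *urif* is /f/, which is labial, so the agentive suffix is -ub, giving *urifub*.
The agentive form *urifub* — last vowel /u/ (a high vowel) → -igi → *urifubigi*.

urifubigi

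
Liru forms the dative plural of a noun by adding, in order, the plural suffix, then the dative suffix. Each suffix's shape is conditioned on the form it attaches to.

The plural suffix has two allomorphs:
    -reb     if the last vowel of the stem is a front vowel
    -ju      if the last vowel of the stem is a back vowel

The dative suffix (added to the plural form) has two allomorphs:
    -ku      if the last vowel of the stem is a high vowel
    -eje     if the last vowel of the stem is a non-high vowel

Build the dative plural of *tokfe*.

tokferebeje

Since the last vowel of *tokfe* is /e/ (a front vowel), it takes -reb, giving *tokfereb*.
Since the last vowel of the plural form *tokfereb* is /e/ (a non-high vowel), it takes -eje, giving *tokferebeje*.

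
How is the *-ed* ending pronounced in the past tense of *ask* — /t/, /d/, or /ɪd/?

/t/

The stem *ask* ends in a voiceless consonant other than /t/.
The -ed suffix is realized as /ɪd/ after /t, d/; as /t/ after other voiceless consonants; and as /d/ after other voiced sounds.
So -ed on *ask* is pronounced /t/.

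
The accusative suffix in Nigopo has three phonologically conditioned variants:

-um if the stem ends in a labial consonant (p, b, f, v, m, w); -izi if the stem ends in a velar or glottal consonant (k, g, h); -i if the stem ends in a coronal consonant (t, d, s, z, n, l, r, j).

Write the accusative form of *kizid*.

kizidi

*kizid*: final consonant = /d/, coronal → -i → *kizidi*.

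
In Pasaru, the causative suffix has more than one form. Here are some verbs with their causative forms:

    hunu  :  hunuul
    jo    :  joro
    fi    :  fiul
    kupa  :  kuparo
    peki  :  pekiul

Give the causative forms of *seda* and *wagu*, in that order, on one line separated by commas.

Looking at the last vowel of each stem: -ul when the last vowel of the stem is a high vowel (*hunu*, *fi*, *peki*); -ro when the last vowel of the stem is a non-high vowel (*jo*, *kupa*).
Since the last vowel of *seda* is /a/ (a non-high vowel), it takes -ro, giving *sedaro*.
The last vowel of *wagu* is /u/, which is a high vowel, so the suffix is -ul, giving *waguul*.

sedaro, waguul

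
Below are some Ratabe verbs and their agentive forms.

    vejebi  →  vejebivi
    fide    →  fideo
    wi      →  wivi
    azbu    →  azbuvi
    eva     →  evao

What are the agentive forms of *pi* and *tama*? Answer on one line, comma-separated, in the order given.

pivi, tamao

The suffix is conditioned by the last vowel: -vi when the last vowel of the stem is a high vowel (*vejebi*, *wi*, *azbu*); -o when the last vowel of the stem is a non-high vowel (*fide*, *eva*).
The last vowel of *pi* is /i/, which is a high vowel, so the suffix is -vi, giving *pivi*.
The last vowel of *tama* is /a/, which is a non-high vowel, so the suffix is -o, giving *tamao*.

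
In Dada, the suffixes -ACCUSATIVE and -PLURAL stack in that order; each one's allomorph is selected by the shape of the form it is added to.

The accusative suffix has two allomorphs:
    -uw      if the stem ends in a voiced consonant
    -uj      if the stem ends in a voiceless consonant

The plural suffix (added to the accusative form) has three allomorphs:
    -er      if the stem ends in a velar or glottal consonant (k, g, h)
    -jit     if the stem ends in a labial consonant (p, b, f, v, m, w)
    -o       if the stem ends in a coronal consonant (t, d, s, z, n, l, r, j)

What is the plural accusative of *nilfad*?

nilfaduwjit

*nilfad*: final consonant = /d/, voiced → -uw → *nilfaduw*.
The accusative form *nilfaduw* — final consonant /w/ (labial) → -jit → *nilfaduwjit*.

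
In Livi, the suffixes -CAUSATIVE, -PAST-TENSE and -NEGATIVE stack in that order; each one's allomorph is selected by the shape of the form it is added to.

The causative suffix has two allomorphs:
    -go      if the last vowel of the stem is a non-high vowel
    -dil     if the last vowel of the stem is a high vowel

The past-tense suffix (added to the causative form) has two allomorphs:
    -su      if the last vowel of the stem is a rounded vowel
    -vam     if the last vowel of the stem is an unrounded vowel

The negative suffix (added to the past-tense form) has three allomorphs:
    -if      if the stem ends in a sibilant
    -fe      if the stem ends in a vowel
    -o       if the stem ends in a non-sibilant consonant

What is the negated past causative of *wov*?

wovgosufe

Since the last vowel of *wov* is /o/ (a non-high vowel), it takes -go, giving *wovgo*.
The last vowel of the causative form *wovgo* is /o/, which is a rounded vowel, so the past-tense suffix is -su, giving *wovgosu*.
The past-tense form *wovgosu*: final sound = /u/, a vowel → -fe → *wovgosufe*.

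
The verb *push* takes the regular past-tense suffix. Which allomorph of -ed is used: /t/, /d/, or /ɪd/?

/t/

The stem *push* ends in a voiceless consonant other than /t/.
The -ed suffix is realized as /ɪd/ after /t, d/; as /t/ after other voiceless consonants; and as /d/ after other voiced sounds.
So -ed on *push* is pronounced /t/.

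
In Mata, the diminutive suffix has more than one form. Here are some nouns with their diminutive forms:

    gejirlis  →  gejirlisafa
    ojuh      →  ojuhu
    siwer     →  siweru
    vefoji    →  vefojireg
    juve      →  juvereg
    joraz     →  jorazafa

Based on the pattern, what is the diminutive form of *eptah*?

eptahu

The alternation tracks the final sound of the stem — -afa when the stem ends in a sibilant (*gejirlis*, *joraz*); -u when the stem ends in a non-sibilant consonant (*ojuh*, *siwer*); -reg when the stem ends in a vowel (*vefoji*, *juve*).
The final sound of *eptah* is /h/, which is a non-sibilant consonant, so the suffix is -u, giving *eptahu*.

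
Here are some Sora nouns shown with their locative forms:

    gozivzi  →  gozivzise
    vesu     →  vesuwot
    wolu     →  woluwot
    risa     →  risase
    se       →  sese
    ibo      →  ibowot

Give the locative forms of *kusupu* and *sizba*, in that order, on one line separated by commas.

kusupuwot, sizbase

Looking at the last vowel of each stem: -wot when the last vowel of the stem is a rounded vowel (*vesu*, *wolu*, *ibo*); -se when the last vowel of the stem is an unrounded vowel (*gozivzi*, *risa*, *se*).
The last vowel of *kusupu* is /u/, which is a rounded vowel, so the suffix is -wot, giving *kusupuwot*.
The last vowel of *sizba* is /a/, which is an unrounded vowel, so the suffix is -se, giving *sizbase*.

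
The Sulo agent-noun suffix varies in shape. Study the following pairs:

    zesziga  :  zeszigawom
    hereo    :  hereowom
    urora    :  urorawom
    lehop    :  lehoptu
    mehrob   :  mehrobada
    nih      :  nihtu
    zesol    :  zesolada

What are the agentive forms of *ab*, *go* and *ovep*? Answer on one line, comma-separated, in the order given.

The pattern is voicing of the final sound: -tu when the stem ends in a voiceless consonant (*lehop*, *nih*); -ada when the stem ends in a voiced consonant (*mehrob*, *zesol*); -wom when the stem ends in a vowel (*zesziga*, *hereo*, *urora*).
*ab* — final sound /b/ (a voiced consonant) → -ada → *abada*.
Since the final sound of *go* is /o/ (a vowel), it takes -wom, giving *gowom*.
*ovep* — final sound /p/ (a voiceless consonant) → -tu → *oveptu*.

abada, gowom, oveptu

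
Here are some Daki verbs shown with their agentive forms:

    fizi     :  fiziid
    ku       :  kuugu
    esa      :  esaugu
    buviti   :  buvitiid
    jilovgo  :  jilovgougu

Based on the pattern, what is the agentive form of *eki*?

ekiid

Looking at the last vowel of each stem: -id when the last vowel of the stem is a front vowel (*fizi*, *buviti*); -ugu when the last vowel of the stem is a back vowel (*ku*, *esa*, *jilovgo*).
*eki*: last vowel = /i/, a front vowel → -id → *ekiid*.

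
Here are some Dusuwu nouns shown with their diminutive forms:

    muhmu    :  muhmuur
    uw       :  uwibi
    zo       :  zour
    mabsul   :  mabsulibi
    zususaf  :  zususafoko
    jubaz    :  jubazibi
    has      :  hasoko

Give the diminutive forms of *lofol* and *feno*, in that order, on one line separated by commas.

The suffix is conditioned by the final sound: -oko when the stem ends in a voiceless consonant (*zususaf*, *has*); -ibi when the stem ends in a voiced consonant (*uw*, *mabsul*, *jubaz*); -ur when the stem ends in a vowel (*muhmu*, *zo*).
The final sound of *lofol* is /l/, which is a voiced consonant, so the suffix is -ibi, giving *lofolibi*.
The final sound of *feno* is /o/, which is a vowel, so the suffix is -ur, giving *fenour*.

lofolibi, fenour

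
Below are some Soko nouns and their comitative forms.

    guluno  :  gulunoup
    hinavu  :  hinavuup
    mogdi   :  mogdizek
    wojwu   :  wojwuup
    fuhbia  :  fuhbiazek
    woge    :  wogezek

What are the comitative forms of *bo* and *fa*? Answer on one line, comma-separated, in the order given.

boup, fazek

The suffix is conditioned by the last vowel: -up when the last vowel of the stem is a rounded vowel (*guluno*, *hinavu*, *wojwu*); -zek when the last vowel of the stem is an unrounded vowel (*mogdi*, *fuhbia*, *woge*).
*bo* — last vowel /o/ (a rounded vowel) → -up → *boup*.
The last vowel of *fa* is /a/, which is an unrounded vowel, so the suffix is -zek, giving *fazek*.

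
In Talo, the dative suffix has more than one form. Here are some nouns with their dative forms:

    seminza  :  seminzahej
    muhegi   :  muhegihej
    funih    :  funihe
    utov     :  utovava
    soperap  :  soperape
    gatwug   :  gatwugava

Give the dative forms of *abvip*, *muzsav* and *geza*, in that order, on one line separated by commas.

Looking at the final sound of each stem: -e when the stem ends in a voiceless consonant (*funih*, *soperap*); -ava when the stem ends in a voiced consonant (*utov*, *gatwug*); -hej when the stem ends in a vowel (*seminza*, *muhegi*).
Since the final sound of *abvip* is /p/ (a voiceless consonant), it takes -e, giving *abvipe*.
*muzsav* — final sound /v/ (a voiced consonant) → -ava → *muzsavava*.
*geza* — final sound /a/ (a vowel) → -hej → *gezahej*.

abvipe, muzsavava, gezahej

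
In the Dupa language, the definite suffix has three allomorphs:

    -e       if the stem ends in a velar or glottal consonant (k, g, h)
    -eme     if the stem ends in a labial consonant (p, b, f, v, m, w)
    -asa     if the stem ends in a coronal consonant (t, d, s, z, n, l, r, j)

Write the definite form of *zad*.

Since the final consonant of *zad* is /d/ (coronal), it takes -asa, giving *zadasa*.

zadasa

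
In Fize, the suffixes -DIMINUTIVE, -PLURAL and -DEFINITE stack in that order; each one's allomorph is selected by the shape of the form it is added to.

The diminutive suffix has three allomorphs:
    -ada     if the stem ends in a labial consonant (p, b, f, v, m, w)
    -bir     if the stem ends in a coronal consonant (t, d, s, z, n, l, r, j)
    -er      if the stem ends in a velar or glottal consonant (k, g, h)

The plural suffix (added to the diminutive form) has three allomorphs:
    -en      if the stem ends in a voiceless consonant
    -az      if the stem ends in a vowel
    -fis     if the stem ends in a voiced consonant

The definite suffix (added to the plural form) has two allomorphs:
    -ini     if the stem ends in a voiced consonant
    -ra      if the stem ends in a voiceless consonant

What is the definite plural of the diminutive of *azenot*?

azenotbirfisra

The final consonant of *azenot* is /t/, which is coronal, so the diminutive suffix is -bir, giving *azenotbir*.
The diminutive form *azenotbir* — final sound /r/ (a voiced consonant) → -fis → *azenotbirfis*.
Since the final consonant of the plural form *azenotbirfis* is /s/ (voiceless), it takes -ra, giving *azenotbirfisra*.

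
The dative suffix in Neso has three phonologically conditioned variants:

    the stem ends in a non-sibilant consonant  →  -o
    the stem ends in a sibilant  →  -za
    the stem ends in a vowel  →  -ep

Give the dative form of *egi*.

egiep

The final sound of *egi* is /i/, which is a vowel, so the suffix is -ep, giving *egiep*.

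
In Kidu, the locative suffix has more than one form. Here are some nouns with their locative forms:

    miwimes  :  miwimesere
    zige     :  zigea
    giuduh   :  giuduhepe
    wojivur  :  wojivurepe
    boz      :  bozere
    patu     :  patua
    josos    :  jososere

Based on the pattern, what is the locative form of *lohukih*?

lohukihepe

The suffix is conditioned by the final sound: -ere when the stem ends in a sibilant (*miwimes*, *boz*, *josos*); -epe when the stem ends in a non-sibilant consonant (*giuduh*, *wojivur*); -a when the stem ends in a vowel (*zige*, *patu*).
*lohukih* — final sound /h/ (a non-sibilant consonant) → -epe → *lohukihepe*.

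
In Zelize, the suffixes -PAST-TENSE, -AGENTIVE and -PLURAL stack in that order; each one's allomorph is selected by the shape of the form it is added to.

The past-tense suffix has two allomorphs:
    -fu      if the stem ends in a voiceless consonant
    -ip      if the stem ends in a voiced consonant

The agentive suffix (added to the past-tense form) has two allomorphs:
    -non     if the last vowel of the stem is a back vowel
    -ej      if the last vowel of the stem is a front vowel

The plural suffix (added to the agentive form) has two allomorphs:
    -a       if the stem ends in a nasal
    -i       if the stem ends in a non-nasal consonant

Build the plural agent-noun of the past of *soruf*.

*soruf*: final consonant = /f/, voiceless → -fu → *soruffu*.
The last vowel of the past-tense form *soruffu* is /u/, which is a back vowel, so the agentive suffix is -non, giving *soruffunon*.
The agentive form *soruffunon* — final consonant /n/ (a nasal) → -a → *soruffunona*.

soruffunona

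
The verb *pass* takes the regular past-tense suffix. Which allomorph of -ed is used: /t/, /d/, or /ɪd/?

/t/

The stem *pass* ends in a voiceless consonant other than /t/.
The -ed suffix is realized as /ɪd/ after /t, d/; as /t/ after other voiceless consonants; and as /d/ after other voiced sounds.
So -ed on *pass* is pronounced /t/.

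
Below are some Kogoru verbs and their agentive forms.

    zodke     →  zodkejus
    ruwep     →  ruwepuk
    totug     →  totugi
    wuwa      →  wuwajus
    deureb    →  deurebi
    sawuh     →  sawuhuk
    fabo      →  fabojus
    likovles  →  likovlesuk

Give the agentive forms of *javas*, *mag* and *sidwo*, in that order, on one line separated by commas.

Looking at the final sound of each stem: -uk when the stem ends in a voiceless consonant (*ruwep*, *sawuh*, *likovles*); -i when the stem ends in a voiced consonant (*totug*, *deureb*); -jus when the stem ends in a vowel (*zodke*, *wuwa*, *fabo*).
*javas*: final sound = /s/, a voiceless consonant → -uk → *javasuk*.
*mag*: final sound = /g/, a voiced consonant → -i → *magi*.
*sidwo* — final sound /o/ (a vowel) → -jus → *sidwojus*.

javasuk, magi, sidwojus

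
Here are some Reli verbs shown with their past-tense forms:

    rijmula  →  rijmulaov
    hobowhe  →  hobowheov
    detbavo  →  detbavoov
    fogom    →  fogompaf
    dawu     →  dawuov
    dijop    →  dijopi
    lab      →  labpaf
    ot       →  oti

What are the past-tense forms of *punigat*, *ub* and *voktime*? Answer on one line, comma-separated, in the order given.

punigati, ubpaf, voktimeov

The suffix is conditioned by the final sound: -i when the stem ends in a voiceless consonant (*dijop*, *ot*); -paf when the stem ends in a voiced consonant (*fogom*, *lab*); -ov when the stem ends in a vowel (*rijmula*, *hobowhe*, *detbavo*, *dawu*).
*punigat* — final sound /t/ (a voiceless consonant) → -i → *punigati*.
*ub* — final sound /b/ (a voiced consonant) → -paf → *ubpaf*.
The final sound of *voktime* is /e/, which is a vowel, so the suffix is -ov, giving *voktimeov*.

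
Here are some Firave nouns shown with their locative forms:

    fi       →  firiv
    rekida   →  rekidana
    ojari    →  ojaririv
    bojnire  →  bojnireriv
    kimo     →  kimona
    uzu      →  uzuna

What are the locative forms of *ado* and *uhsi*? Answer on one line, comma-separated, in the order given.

adona, uhsiriv

Looking at the last vowel of each stem: -riv when the last vowel of the stem is a front vowel (*fi*, *ojari*, *bojnire*); -na when the last vowel of the stem is a back vowel (*rekida*, *kimo*, *uzu*).
*ado* — last vowel /o/ (a back vowel) → -na → *adona*.
*uhsi*: last vowel = /i/, a front vowel → -riv → *uhsiriv*.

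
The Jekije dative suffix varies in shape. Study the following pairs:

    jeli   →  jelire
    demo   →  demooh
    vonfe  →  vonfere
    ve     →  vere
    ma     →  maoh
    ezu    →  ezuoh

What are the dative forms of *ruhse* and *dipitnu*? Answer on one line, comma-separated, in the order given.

ruhsere, dipitnuoh

The suffix is conditioned by the last vowel: -re when the last vowel of the stem is a front vowel (*jeli*, *vonfe*, *ve*); -oh when the last vowel of the stem is a back vowel (*demo*, *ma*, *ezu*).
The last vowel of *ruhse* is /e/, which is a front vowel, so the suffix is -re, giving *ruhsere*.
The last vowel of *dipitnu* is /u/, which is a back vowel, so the suffix is -oh, giving *dipitnuoh*.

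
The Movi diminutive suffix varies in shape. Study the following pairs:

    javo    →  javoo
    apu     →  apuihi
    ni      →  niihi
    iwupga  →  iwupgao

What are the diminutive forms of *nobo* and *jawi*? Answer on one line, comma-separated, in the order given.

noboo, jawiihi

The suffix is conditioned by the last vowel: -ihi when the last vowel of the stem is a high vowel (*apu*, *ni*); -o when the last vowel of the stem is a non-high vowel (*javo*, *iwupga*).
*nobo* — last vowel /o/ (a non-high vowel) → -o → *noboo*.
*jawi*: last vowel = /i/, a high vowel → -ihi → *jawiihi*.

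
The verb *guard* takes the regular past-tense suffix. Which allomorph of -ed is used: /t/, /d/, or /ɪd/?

The stem *guard* ends in /t/ or /d/.
The -ed suffix is realized as /ɪd/ after /t, d/; as /t/ after other voiceless consonants; and as /d/ after other voiced sounds.
So -ed on *guard* is pronounced /ɪd/.

/ɪd/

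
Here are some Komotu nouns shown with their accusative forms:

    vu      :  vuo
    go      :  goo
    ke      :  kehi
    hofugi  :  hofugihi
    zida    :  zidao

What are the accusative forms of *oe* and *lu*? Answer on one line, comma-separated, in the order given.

The alternation tracks the last vowel of the stem — -hi when the last vowel of the stem is a front vowel (*ke*, *hofugi*); -o when the last vowel of the stem is a back vowel (*vu*, *go*, *zida*).
The last vowel of *oe* is /e/, which is a front vowel, so the suffix is -hi, giving *oehi*.
Since the last vowel of *lu* is /u/ (a back vowel), it takes -o, giving *luo*.

oehi, luo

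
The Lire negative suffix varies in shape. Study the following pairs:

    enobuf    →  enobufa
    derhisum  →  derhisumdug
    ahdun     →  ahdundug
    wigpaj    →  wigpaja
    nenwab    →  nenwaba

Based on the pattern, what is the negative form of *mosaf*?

The alternation tracks the final consonant of the stem — -dug when the stem ends in a nasal (*derhisum*, *ahdun*); -a when the stem ends in a non-nasal consonant (*enobuf*, *wigpaj*, *nenwab*).
*mosaf* — final consonant /f/ (non-nasal) → -a → *mosafa*.

mosafa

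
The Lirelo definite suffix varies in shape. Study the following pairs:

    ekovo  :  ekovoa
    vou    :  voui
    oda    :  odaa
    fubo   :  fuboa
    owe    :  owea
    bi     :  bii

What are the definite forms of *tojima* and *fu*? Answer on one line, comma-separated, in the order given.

The pattern is height harmony: -i when the last vowel of the stem is a high vowel (*vou*, *bi*); -a when the last vowel of the stem is a non-high vowel (*ekovo*, *oda*, *fubo*, *owe*).
The last vowel of *tojima* is /a/, which is a non-high vowel, so the suffix is -a, giving *tojimaa*.
Since the last vowel of *fu* is /u/ (a high vowel), it takes -i, giving *fui*.

tojimaa, fui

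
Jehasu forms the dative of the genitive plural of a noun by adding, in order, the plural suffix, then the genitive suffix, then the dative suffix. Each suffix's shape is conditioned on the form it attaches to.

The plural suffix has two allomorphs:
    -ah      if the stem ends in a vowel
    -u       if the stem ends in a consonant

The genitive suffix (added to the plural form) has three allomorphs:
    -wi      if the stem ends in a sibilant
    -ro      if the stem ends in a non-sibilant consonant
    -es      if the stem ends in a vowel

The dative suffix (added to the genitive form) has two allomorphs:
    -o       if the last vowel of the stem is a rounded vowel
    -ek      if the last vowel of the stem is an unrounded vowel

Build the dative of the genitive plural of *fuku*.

fukuahroo

*fuku*: final sound = /u/, a vowel → -ah → *fukuah*.
The plural form *fukuah* — final sound /h/ (a non-sibilant consonant) → -ro → *fukuahro*.
The genitive form *fukuahro* — last vowel /o/ (a rounded vowel) → -o → *fukuahroo*.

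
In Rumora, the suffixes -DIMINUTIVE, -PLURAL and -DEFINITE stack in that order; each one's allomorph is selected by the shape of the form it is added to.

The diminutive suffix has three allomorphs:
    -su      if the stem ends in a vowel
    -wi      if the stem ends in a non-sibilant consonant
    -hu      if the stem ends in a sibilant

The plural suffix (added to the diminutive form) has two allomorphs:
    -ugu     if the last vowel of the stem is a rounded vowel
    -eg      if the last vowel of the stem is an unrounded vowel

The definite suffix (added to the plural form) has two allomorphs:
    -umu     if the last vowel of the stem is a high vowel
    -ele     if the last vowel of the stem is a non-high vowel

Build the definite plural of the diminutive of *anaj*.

anajwiegele

*anaj*: final sound = /j/, a non-sibilant consonant → -wi → *anajwi*.
The last vowel of the diminutive form *anajwi* is /i/, which is an unrounded vowel, so the plural suffix is -eg, giving *anajwieg*.
The last vowel of the plural form *anajwieg* is /e/, which is a non-high vowel, so the definite suffix is -ele, giving *anajwiegele*.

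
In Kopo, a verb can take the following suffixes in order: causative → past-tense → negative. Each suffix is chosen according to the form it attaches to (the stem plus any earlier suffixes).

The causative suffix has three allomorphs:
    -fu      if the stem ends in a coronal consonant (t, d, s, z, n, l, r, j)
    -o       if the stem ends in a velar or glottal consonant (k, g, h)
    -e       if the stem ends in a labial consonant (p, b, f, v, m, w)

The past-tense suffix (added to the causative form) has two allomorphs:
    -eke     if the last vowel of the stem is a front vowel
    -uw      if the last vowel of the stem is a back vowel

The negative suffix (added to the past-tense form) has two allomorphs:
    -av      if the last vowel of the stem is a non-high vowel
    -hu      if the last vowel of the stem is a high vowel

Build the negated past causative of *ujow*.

ujoweekeav

The final consonant of *ujow* is /w/, which is labial, so the causative suffix is -e, giving *ujowe*.
The causative form *ujowe* — last vowel /e/ (a front vowel) → -eke → *ujoweeke*.
The past-tense form *ujoweeke*: last vowel = /e/, a non-high vowel → -av → *ujoweekeav*.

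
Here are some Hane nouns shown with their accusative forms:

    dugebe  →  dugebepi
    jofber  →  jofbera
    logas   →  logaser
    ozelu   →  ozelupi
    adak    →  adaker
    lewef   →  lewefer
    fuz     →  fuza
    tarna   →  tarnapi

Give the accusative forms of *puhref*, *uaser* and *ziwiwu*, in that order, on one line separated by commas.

puhrefer, uasera, ziwiwupi

The alternation tracks the final sound of the stem — -er when the stem ends in a voiceless consonant (*logas*, *adak*, *lewef*); -a when the stem ends in a voiced consonant (*jofber*, *fuz*); -pi when the stem ends in a vowel (*dugebe*, *ozelu*, *tarna*).
The final sound of *puhref* is /f/, which is a voiceless consonant, so the suffix is -er, giving *puhrefer*.
*uaser* — final sound /r/ (a voiced consonant) → -a → *uasera*.
*ziwiwu*: final sound = /u/, a vowel → -pi → *ziwiwupi*.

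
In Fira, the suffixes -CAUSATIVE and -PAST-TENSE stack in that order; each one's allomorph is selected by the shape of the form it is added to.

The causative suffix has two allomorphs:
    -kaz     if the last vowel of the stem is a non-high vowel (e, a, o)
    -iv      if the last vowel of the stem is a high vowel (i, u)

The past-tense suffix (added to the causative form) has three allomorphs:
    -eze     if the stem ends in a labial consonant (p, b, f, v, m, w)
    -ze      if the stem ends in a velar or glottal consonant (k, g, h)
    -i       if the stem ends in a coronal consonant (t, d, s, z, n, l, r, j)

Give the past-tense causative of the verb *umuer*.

umuerkazi

Since the last vowel of *umuer* is /e/ (a non-high vowel), it takes -kaz, giving *umuerkaz*.
The causative form *umuerkaz* — final consonant /z/ (coronal) → -i → *umuerkazi*.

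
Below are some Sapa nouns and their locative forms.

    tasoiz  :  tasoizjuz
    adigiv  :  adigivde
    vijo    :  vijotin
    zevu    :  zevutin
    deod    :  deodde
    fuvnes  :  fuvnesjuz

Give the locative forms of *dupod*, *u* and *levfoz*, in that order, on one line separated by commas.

Looking at the final sound of each stem: -juz when the stem ends in a sibilant (*tasoiz*, *fuvnes*); -de when the stem ends in a non-sibilant consonant (*adigiv*, *deod*); -tin when the stem ends in a vowel (*vijo*, *zevu*).
*dupod*: final sound = /d/, a non-sibilant consonant → -de → *dupodde*.
*u* — final sound /u/ (a vowel) → -tin → *utin*.
Since the final sound of *levfoz* is /z/ (a sibilant), it takes -juz, giving *levfozjuz*.

dupodde, utin, levfozjuz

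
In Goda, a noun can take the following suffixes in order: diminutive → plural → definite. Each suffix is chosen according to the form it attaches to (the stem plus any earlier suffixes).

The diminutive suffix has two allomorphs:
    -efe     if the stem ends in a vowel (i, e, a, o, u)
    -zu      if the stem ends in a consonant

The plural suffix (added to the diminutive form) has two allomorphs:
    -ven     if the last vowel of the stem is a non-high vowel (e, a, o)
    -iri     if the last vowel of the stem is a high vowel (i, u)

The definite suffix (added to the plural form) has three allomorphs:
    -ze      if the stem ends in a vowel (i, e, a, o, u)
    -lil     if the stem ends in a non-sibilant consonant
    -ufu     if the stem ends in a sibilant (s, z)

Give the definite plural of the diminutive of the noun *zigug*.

zigugzuirize

*zigug*: final sound = /g/, a consonant → -zu → *zigugzu*.
The diminutive form *zigugzu* — last vowel /u/ (a high vowel) → -iri → *zigugzuiri*.
The final sound of the plural form *zigugzuiri* is /i/, which is a vowel, so the definite suffix is -ze, giving *zigugzuirize*.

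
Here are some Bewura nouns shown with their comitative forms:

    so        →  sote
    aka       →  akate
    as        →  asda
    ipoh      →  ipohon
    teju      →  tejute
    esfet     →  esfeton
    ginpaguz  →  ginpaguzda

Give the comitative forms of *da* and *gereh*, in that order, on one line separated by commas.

date, gerehon

The alternation tracks the final sound of the stem — -da when the stem ends in a sibilant (*as*, *ginpaguz*); -on when the stem ends in a non-sibilant consonant (*ipoh*, *esfet*); -te when the stem ends in a vowel (*so*, *aka*, *teju*).
Since the final sound of *da* is /a/ (a vowel), it takes -te, giving *date*.
*gereh* — final sound /h/ (a non-sibilant consonant) → -on → *gerehon*.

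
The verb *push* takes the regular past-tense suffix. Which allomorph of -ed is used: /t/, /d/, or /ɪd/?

The stem *push* ends in a voiceless consonant other than /t/.
The -ed suffix is realized as /ɪd/ after /t, d/; as /t/ after other voiceless consonants; and as /d/ after other voiced sounds.
So -ed on *push* is pronounced /t/.

/t/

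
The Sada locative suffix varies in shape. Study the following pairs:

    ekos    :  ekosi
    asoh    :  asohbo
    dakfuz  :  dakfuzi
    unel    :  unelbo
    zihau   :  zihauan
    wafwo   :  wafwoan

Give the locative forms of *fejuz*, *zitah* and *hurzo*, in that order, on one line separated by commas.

Looking at the final sound of each stem: -i when the stem ends in a sibilant (*ekos*, *dakfuz*); -bo when the stem ends in a non-sibilant consonant (*asoh*, *unel*); -an when the stem ends in a vowel (*zihau*, *wafwo*).
Since the final sound of *fejuz* is /z/ (a sibilant), it takes -i, giving *fejuzi*.
*zitah* — final sound /h/ (a non-sibilant consonant) → -bo → *zitahbo*.
*hurzo* — final sound /o/ (a vowel) → -an → *hurzoan*.

fejuzi, zitahbo, hurzoan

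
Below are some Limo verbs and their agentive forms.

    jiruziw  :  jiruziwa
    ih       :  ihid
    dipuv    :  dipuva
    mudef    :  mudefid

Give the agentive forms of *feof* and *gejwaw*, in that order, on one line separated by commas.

Looking at the final consonant of each stem: -id when the stem ends in a voiceless consonant (*ih*, *mudef*); -a when the stem ends in a voiced consonant (*jiruziw*, *dipuv*).
Since the final consonant of *feof* is /f/ (voiceless), it takes -id, giving *feofid*.
The final consonant of *gejwaw* is /w/, which is voiced, so the suffix is -a, giving *gejwawa*.

feofid, gejwawa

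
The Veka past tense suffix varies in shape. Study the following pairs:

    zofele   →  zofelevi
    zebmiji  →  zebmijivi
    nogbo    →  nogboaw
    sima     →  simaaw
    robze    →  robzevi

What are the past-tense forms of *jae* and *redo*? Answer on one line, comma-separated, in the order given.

Looking at the last vowel of each stem: -vi when the last vowel of the stem is a front vowel (*zofele*, *zebmiji*, *robze*); -aw when the last vowel of the stem is a back vowel (*nogbo*, *sima*).
*jae*: last vowel = /e/, a front vowel → -vi → *jaevi*.
*redo*: last vowel = /o/, a back vowel → -aw → *redoaw*.

jaevi, redoaw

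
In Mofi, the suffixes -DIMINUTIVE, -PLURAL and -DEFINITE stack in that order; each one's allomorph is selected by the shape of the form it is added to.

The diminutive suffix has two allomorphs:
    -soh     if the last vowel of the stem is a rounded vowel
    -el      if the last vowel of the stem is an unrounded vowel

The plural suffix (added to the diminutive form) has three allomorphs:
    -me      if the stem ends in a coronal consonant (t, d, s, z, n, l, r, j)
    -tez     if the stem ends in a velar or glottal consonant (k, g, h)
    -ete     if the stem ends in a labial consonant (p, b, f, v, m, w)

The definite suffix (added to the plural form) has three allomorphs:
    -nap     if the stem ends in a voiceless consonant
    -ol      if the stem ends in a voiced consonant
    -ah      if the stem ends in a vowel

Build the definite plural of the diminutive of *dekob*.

dekobsohtezol

The last vowel of *dekob* is /o/, which is a rounded vowel, so the diminutive suffix is -soh, giving *dekobsoh*.
Since the final consonant of the diminutive form *dekobsoh* is /h/ (velar/glottal), it takes -tez, giving *dekobsohtez*.
The plural form *dekobsohtez* — final sound /z/ (a voiced consonant) → -ol → *dekobsohtezol*.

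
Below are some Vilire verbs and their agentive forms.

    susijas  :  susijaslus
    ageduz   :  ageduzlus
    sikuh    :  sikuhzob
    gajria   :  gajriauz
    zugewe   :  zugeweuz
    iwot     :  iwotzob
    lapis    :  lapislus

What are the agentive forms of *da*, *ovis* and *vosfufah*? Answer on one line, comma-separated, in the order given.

dauz, ovislus, vosfufahzob

The alternation tracks the final sound of the stem — -lus when the stem ends in a sibilant (*susijas*, *ageduz*, *lapis*); -zob when the stem ends in a non-sibilant consonant (*sikuh*, *iwot*); -uz when the stem ends in a vowel (*gajria*, *zugewe*).
*da* — final sound /a/ (a vowel) → -uz → *dauz*.
*ovis* — final sound /s/ (a sibilant) → -lus → *ovislus*.
*vosfufah* — final sound /h/ (a non-sibilant consonant) → -zob → *vosfufahzob*.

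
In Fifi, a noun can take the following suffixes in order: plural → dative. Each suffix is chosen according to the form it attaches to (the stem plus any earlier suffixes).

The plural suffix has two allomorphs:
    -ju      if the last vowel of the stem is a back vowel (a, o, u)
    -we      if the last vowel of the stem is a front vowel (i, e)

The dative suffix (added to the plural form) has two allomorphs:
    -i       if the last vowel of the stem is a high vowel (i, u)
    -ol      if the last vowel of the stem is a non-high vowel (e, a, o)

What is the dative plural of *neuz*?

neuzjui

The last vowel of *neuz* is /u/, which is a back vowel, so the plural suffix is -ju, giving *neuzju*.
Since the last vowel of the plural form *neuzju* is /u/ (a high vowel), it takes -i, giving *neuzjui*.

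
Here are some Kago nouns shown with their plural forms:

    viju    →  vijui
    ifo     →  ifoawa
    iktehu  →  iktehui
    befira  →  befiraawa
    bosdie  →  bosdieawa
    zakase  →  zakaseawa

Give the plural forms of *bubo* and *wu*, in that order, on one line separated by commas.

buboawa, wui

The alternation tracks the last vowel of the stem — -i when the last vowel of the stem is a high vowel (*viju*, *iktehu*); -awa when the last vowel of the stem is a non-high vowel (*ifo*, *befira*, *bosdie*, *zakase*).
The last vowel of *bubo* is /o/, which is a non-high vowel, so the suffix is -awa, giving *buboawa*.
Since the last vowel of *wu* is /u/ (a high vowel), it takes -i, giving *wui*.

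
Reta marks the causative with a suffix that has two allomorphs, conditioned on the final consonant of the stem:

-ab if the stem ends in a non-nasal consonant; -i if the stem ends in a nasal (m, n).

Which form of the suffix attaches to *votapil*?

-ab

The final consonant of *votapil* is /l/, which is non-nasal, so the suffix is -ab.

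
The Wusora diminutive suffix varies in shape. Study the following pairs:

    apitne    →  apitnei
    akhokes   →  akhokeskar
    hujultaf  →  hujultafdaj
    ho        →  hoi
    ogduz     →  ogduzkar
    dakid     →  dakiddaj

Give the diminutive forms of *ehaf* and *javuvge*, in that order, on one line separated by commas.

ehafdaj, javuvgei

Looking at the final sound of each stem: -kar when the stem ends in a sibilant (*akhokes*, *ogduz*); -daj when the stem ends in a non-sibilant consonant (*hujultaf*, *dakid*); -i when the stem ends in a vowel (*apitne*, *ho*).
*ehaf* — final sound /f/ (a non-sibilant consonant) → -daj → *ehafdaj*.
The final sound of *javuvge* is /e/, which is a vowel, so the suffix is -i, giving *javuvgei*.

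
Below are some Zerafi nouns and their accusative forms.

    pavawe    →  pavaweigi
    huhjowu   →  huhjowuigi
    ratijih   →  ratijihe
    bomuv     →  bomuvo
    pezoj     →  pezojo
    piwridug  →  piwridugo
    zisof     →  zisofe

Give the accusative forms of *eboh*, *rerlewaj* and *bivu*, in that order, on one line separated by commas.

The alternation tracks the final sound of the stem — -e when the stem ends in a voiceless consonant (*ratijih*, *zisof*); -o when the stem ends in a voiced consonant (*bomuv*, *pezoj*, *piwridug*); -igi when the stem ends in a vowel (*pavawe*, *huhjowu*).
*eboh*: final sound = /h/, a voiceless consonant → -e → *ebohe*.
Since the final sound of *rerlewaj* is /j/ (a voiced consonant), it takes -o, giving *rerlewajo*.
*bivu*: final sound = /u/, a vowel → -igi → *bivuigi*.

ebohe, rerlewajo, bivuigi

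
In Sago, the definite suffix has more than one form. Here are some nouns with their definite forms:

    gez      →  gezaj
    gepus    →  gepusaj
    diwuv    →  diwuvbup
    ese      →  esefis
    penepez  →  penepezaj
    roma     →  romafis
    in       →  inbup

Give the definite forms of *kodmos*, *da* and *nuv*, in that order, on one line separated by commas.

kodmosaj, dafis, nuvbup

Looking at the final sound of each stem: -aj when the stem ends in a sibilant (*gez*, *gepus*, *penepez*); -bup when the stem ends in a non-sibilant consonant (*diwuv*, *in*); -fis when the stem ends in a vowel (*ese*, *roma*).
*kodmos* — final sound /s/ (a sibilant) → -aj → *kodmosaj*.
Since the final sound of *da* is /a/ (a vowel), it takes -fis, giving *dafis*.
*nuv*: final sound = /v/, a non-sibilant consonant → -bup → *nuvbup*.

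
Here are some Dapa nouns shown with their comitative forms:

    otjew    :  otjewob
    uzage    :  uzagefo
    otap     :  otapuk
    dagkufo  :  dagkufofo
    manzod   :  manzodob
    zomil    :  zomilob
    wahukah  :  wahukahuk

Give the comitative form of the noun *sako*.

The suffix is conditioned by the final sound: -uk when the stem ends in a voiceless consonant (*otap*, *wahukah*); -ob when the stem ends in a voiced consonant (*otjew*, *manzod*, *zomil*); -fo when the stem ends in a vowel (*uzage*, *dagkufo*).
*sako* — final sound /o/ (a vowel) → -fo → *sakofo*.

sakofo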